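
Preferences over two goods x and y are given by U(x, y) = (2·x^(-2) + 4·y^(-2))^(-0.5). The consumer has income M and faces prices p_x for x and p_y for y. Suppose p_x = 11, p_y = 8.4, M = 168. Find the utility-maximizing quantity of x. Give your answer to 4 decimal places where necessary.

MRS = MU_x/MU_y = (1/2)·(y/x)^(3). Set equal to p_x/p_y.
Hence y/x = (2·p_x/p_y)^(1/(3)), i.e. raised to the 1/3 power.
Substitute y = (y/x)·x into the budget: x* = M/(p_x + p_y·(y/x)).
Numerically y/x = 1.378419, so x* = 168/(11 + 8.4·1.378419) = 7.4406.

x* = 7.4406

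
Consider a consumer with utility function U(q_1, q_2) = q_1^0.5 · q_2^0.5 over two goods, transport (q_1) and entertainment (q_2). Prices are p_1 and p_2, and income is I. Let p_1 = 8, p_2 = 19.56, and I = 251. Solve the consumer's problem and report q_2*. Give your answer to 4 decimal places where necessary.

q_2* = 6.4162

MU_q_1/MU_q_2 = (0.5·q_2)/(0.5·q_1); tangency sets this equal to p_1/p_2.
Rearranging, p_2·q_2 = p_1·q_1. Substituting into the budget gives p_1·q_1·(1 + 1) = I.
Demand: q_1*(p_1,p_2,I) = 0.5·I/p_1 and q_2* = 0.5·I/p_2.
At p_1=8, p_2=19.56, I=251: q_2* = 0.5·251/19.56 = 6.4162.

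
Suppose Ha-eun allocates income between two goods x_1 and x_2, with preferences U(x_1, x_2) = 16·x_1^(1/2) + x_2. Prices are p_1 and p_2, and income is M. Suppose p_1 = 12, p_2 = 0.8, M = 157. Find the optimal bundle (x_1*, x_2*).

x_1* = 0.2844, x_2* = 191.9833

Thus x_1* = (8·p_2/p_1)² — independent of M — with the rest of income spent on x_2.
Plugging in: x_1* = (8·0.8/12)² = 0.2844, x_2* = 191.9833.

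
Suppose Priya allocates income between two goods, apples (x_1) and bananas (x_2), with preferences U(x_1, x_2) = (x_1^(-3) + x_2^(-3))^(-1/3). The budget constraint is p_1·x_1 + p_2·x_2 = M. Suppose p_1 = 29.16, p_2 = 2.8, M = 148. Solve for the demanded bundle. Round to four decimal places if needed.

x_1* = 4.3288, x_2* = 7.7763

With the ratio pinned down, the budget gives x_1* = M/(p_1 + p_2·(x_2/x_1)) and x_2* = (x_2/x_1)·x_1*.
Numerically x_2/x_1 = 1.796418, so x_1* = 148/(29.16 + 2.8·1.796418) = 4.3288 and x_2* = 1.796418·4.3288 = 7.7763.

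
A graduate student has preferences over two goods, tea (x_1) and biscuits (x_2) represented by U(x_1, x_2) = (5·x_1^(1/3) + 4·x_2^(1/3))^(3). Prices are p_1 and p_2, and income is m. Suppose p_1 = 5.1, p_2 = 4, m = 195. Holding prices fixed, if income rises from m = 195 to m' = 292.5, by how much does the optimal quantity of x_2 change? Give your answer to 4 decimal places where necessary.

MRS = MU_x_1/MU_x_2 = (5/4)·(x_2/x_1)^(2/3). Set equal to p_1/p_2.
Hence x_2/x_1 = ((4/5)·p_1/p_2)^(1/(2/3)), i.e. raised to the 1.5 power.
With the ratio pinned down, the budget gives x_1* = m/(p_1 + p_2·(x_2/x_1)) and x_2* = (x_2/x_1)·x_1*.
Numerically x_2/x_1 = 1.03015, so x_1* = 195/(5.1 + 4·1.03015) = 21.1483 and x_2* = 1.03015·21.1483 = 21.7859.
At m' = 292.5: x_2* = 32.6789. Change: 32.6789 − 21.7859 = 10.893.

Δx_2* = 10.893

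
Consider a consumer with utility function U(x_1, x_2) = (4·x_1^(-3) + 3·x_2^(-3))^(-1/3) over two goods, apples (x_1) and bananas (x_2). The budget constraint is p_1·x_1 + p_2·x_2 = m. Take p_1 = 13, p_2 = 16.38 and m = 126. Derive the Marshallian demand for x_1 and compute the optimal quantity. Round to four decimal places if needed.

x_1* = 4.6006

Substitute x_2 = (x_2/x_1)·x_1 into the budget: x_1* = m/(p_1 + p_2·(x_2/x_1)).
Numerically x_2/x_1 = 0.87836, so x_1* = 126/(13 + 16.38·0.87836) = 4.6006.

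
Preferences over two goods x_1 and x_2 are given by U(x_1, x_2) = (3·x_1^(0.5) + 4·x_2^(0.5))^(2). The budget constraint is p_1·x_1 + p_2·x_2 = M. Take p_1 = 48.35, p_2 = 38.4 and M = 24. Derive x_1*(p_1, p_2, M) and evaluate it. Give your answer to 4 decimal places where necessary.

From the CES first-order condition, (3/4)·(x_2/x_1)^(0.5) = p_1/p_2.
Solve for the ratio: x_2/x_1 = [(4/3)·p_1/p_2]^(2).
With the ratio pinned down, the budget gives x_1* = M/(p_1 + p_2·(x_2/x_1)) and x_2* = (x_2/x_1)·x_1*.
Numerically x_2/x_1 = 2.818435, so x_1* = 24/(48.35 + 38.4·2.818435) = 0.1533.

x_1* = 0.1533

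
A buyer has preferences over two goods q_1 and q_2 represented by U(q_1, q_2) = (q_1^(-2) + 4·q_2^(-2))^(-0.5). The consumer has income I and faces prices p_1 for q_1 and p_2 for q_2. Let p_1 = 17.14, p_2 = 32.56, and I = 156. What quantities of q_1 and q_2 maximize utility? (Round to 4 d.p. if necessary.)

From the CES first-order condition, (1/4)·(q_2/q_1)^(3) = p_1/p_2.
Hence q_2/q_1 = (4·p_1/p_2)^(1/(3)), i.e. raised to the 1/3 power.
Substitute q_2 = (q_2/q_1)·q_1 into the budget: q_1* = I/(p_1 + p_2·(q_2/q_1)).
Numerically q_2/q_1 = 1.281727, so q_1* = 156/(17.14 + 32.56·1.281727) = 2.6498 and q_2* = 1.281727·2.6498 = 3.3963.

q_1* = 2.6498, q_2* = 3.3963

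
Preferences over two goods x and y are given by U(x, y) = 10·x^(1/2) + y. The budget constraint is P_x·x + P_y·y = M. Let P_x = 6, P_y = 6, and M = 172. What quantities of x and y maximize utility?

MU_x = 5/√x, MU_y = 1. Tangency: 5/√x = P_x/P_y.
Thus x* = (5·P_y/P_x)² — independent of M — with the rest of income spent on y.
Plugging in: x* = (5·6/6)² = 25, y* = 3.6667.

x* = 25, y* = 3.6667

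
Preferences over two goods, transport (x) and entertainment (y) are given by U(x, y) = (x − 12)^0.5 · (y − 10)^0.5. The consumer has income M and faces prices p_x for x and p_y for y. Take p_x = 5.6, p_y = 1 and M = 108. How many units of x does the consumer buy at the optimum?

x* = 14.75

This is Cobb-Douglas in (x−12, y−10): tangency gives 0.5·p_y·(y−10) = 0.5·p_x·(x−12).
After buying the subsistence bundle (12, 10), a share 0.5 of the remaining income goes to x: x* = 12 + 0.5·(M − 12p_x − 10p_y)/p_x.
Discretionary income = 108 − 12·5.6 − 10·1 = 30.8; x* = 12 + 0.5·30.8/5.6 = 14.75.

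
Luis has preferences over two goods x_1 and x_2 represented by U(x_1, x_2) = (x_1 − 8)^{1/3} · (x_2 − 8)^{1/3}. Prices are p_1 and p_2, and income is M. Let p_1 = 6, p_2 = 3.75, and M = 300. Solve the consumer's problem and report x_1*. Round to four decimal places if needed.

x_1* = 26.5

Let x_1' = x_1−8, x_2' = x_2−8. MRS = x_2'/x_1' = p_1/p_2.
After buying the subsistence bundle (8, 8), a share 0.5 of the remaining income goes to x_1: x_1* = 8 + 0.5·(M − 8p_1 − 8p_2)/p_1.
Discretionary income = 300 − 8·6 − 8·3.75 = 222; x_1* = 8 + 0.5·222/6 = 26.5.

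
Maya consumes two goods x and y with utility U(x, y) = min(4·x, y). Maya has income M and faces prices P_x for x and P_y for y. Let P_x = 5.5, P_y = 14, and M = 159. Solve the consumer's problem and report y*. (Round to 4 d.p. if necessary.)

y* = 10.3415

Leontief preferences: the optimum is at the kink where x/1 = y/4, i.e. y = 4·x.
Budget: P_x·x + P_y·4·x = M, so (P_x + 4·P_y)·x = M.
Demand: x*(P_x,P_y,M) = M/(P_x + 4·P_y), y* = 4·M/(P_x + 4·P_y).
Here 5.5 + 4·14 = 61.5, giving y* = 10.3415.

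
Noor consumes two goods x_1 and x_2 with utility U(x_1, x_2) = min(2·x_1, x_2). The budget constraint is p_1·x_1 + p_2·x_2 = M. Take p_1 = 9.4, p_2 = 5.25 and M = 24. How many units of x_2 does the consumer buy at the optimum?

x_2* = 2.4121

Leontief preferences: the optimum is at the kink where x_1/1 = x_2/2, i.e. x_2 = 2·x_1.
Budget: p_1·x_1 + p_2·2·x_1 = M, so (p_1 + 2·p_2)·x_1 = M.
Demand: x_1*(p_1,p_2,M) = M/(p_1 + 2·p_2), x_2* = 2·M/(p_1 + 2·p_2).
Here 9.4 + 2·5.25 = 19.9, giving x_2* = 2.4121.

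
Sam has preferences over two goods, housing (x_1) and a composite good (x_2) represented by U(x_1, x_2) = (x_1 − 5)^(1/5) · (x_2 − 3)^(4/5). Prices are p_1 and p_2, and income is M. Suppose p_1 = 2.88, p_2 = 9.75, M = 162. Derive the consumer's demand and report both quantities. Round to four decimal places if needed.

MRS = (1/4)·(x_2−3)/(x_1−5). Tangency with p_1/p_2 gives x_2−3 = 4·(p_1/p_2)·(x_1−5).
After buying the subsistence bundle (5, 3), a share 0.2 of the remaining income goes to x_1: x_1* = 5 + 0.2·(M − 5p_1 − 3p_2)/p_1.
Discretionary income = 162 − 5·2.88 − 3·9.75 = 118.35; x_1* = 5 + 0.2·118.35/2.88 = 13.2188; x_2* = 3 + 0.8·118.35/9.75 = 12.7108.

x_1* = 13.2188, x_2* = 12.7108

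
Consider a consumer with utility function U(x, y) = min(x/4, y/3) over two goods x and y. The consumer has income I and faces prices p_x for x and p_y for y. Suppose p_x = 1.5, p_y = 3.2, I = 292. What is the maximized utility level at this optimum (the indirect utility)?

V = 18.7179

Leontief preferences: the optimum is at the kink where x/4 = y/3, i.e. y = (3/4)·x.
Budget: p_x·x + p_y·(3/4)·x = I, so (4·p_x + 3·p_y)·x = 4·I.
Demand: x*(p_x,p_y,I) = 4·I/(4·p_x + 3·p_y), y* = 3·I/(4·p_x + 3·p_y).
Here 4·1.5 + 3·3.2 = 15.6, giving x* = 74.8718 and y* = 56.1538.
Utility at the optimum: U(74.8718, 56.1538) = 18.7179.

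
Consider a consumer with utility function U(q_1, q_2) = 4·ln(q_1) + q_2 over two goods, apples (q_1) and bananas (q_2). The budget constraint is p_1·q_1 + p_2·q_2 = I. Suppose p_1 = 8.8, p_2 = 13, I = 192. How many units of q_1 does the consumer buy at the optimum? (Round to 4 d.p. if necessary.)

q_1* = 5.9091

MU_q_1 = 4/q_1, MU_q_2 = 1. Tangency: 4/q_1 = p_1/p_2.
So q_1*(p_1,p_2) = 4·p_2/p_1, independent of income; and q_2* = (I − 4·p_2)/p_2.
At the given prices: q_1* = 4·13/8.8 = 5.9091.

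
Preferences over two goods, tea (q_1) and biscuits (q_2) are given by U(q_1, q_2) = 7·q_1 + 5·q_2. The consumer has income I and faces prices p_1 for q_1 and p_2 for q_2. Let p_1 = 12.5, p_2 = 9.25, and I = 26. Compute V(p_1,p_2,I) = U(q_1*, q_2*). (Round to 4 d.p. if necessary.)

Perfect substitutes: compare marginal utility per dollar. 7/p_1 vs 5/p_2 → 0.56 vs 0.5405.
q_1 gives more utility per dollar, so spend all income on q_1: q_1* = I/p_1, q_2* = 0.
Numerically: q_1* = 2.08, q_2* = 0.
Utility at the optimum: U(2.08, 0) = 14.56.

V = 14.56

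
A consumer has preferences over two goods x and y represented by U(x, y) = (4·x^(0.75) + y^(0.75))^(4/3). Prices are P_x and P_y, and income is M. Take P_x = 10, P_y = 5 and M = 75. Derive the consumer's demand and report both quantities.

x* = 7.2727, y* = 0.4545

MU_x ∝ 4·x^(-0.25), MU_y ∝ y^(-0.25), so MRS = 4·(y/x)^(0.25) = P_x/P_y.
Solve for the ratio: y/x = [(1/4)·P_x/P_y]^(4).
With the ratio pinned down, the budget gives x* = M/(P_x + P_y·(y/x)) and y* = (y/x)·x*.
Numerically y/x = 0.0625, so x* = 75/(10 + 5·0.0625) = 7.2727 and y* = 0.0625·7.2727 = 0.4545.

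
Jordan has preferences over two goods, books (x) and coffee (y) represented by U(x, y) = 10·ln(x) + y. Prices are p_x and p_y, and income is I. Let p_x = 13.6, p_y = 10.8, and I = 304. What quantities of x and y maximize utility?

x* = 7.9412, y* = 18.1481

MU_x = 10/x, MU_y = 1. Tangency: 10/x = p_x/p_y.
So x*(p_x,p_y) = 10·p_y/p_x, independent of income; and y* = (I − 10·p_y)/p_y.
At the given prices: x* = 10·10.8/13.6 = 7.9412, and y* = 18.1481.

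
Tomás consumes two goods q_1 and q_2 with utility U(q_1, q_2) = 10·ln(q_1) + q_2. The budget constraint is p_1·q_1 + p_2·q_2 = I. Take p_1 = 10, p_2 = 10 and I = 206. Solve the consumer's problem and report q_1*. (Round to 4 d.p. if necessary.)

Set MRS = p_1/p_2: (10/q_1)/1 = p_1/p_2.
So q_1*(p_1,p_2) = 10·p_2/p_1, independent of income; and q_2* = (I − 10·p_2)/p_2.
At the given prices: q_1* = 10·10/10 = 10.

q_1* = 10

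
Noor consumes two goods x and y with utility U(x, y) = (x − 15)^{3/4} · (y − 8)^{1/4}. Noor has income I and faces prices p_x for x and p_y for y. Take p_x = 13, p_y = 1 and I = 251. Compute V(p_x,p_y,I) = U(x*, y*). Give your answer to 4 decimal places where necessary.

V = 3.9954

This is Cobb-Douglas in (x−15, y−8): tangency gives 0.75·p_y·(y−8) = 0.25·p_x·(x−15).
Substituting into the budget: x* = 15 + 0.75·(I − 15·p_x − 8·p_y)/p_x, and y* = 8 + 0.25·(…)/p_y.
Discretionary income = 251 − 15·13 − 8·1 = 48; x* = 15 + 0.75·48/13 = 17.7692; y* = 8 + 0.25·48/1 = 20.
Utility at the optimum: U(17.7692, 20) = 3.9954.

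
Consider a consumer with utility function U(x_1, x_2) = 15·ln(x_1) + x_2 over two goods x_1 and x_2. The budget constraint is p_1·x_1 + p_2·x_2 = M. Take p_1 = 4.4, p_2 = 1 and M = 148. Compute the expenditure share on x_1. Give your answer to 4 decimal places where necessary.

share on x_1 = 0.1014

MU_x_1 = 15/x_1, MU_x_2 = 1. Tangency: 15/x_1 = p_1/p_2.
So x_1*(p_1,p_2) = 15·p_2/p_1, independent of income; and x_2* = (M − 15·p_2)/p_2.
At the given prices: x_1* = 15·1/4.4 = 3.4091, and x_2* = 133.
Expenditure on x_1: 4.4·3.4091 = 15; share = 0.1014.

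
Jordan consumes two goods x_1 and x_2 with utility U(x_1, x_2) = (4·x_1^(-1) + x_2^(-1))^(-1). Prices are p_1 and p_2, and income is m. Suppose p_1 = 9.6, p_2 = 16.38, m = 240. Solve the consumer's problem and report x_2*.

MRS = MU_x_1/MU_x_2 = 4·(x_2/x_1)^(2). Set equal to p_1/p_2.
Solve for the ratio: x_2/x_1 = [(1/4)·p_1/p_2]^(0.5).
Substitute x_2 = (x_2/x_1)·x_1 into the budget: x_1* = m/(p_1 + p_2·(x_2/x_1)).
Numerically x_2/x_1 = 0.38278, so x_1* = 240/(9.6 + 16.38·0.38278) = 15.1229 and x_2* = 0.38278·15.1229 = 5.7888.

x_2* = 5.7888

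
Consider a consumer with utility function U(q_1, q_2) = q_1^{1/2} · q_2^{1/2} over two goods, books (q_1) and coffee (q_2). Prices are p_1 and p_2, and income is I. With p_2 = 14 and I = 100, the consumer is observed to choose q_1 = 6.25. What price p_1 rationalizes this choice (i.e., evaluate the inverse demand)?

Tangency: MRS = q_2/q_1 = p_1/p_2.
So 0.5·p_2·q_2 = 0.5·p_1·q_1; combined with the budget, a share 0.5 of income goes to q_1.
Demand: q_1*(p_1,p_2,I) = 0.5·I/p_1 and q_2* = 0.5·I/p_2.
Set q_1* = 6.25 in the demand function and solve for p_1: p_1 = 8.

p_1 = 8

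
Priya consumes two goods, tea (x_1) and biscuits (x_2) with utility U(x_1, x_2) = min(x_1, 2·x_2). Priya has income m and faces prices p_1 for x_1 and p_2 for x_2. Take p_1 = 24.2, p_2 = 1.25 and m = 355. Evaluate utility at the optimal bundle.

Demand: x_1*(p_1,p_2,m) = 2·m/(2·p_1 + p_2), x_2* = m/(2·p_1 + p_2).
Here 2·24.2 + 1.25 = 49.65, giving x_1* = 14.3001 and x_2* = 7.1501.
Utility at the optimum: U(14.3001, 7.1501) = 14.3001.

V = 14.3001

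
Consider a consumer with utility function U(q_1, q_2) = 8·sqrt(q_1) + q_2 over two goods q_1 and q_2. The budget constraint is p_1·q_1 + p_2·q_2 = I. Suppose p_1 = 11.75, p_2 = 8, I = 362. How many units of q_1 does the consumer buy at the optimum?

MU_q_1 = 4/√q_1, MU_q_2 = 1. Tangency: 4/√q_1 = p_1/p_2.
Thus q_1* = (4·p_2/p_1)² — independent of I — with the rest of income spent on q_2.
Plugging in: q_1* = (4·8/11.75)² = 7.4169.

q_1* = 7.4169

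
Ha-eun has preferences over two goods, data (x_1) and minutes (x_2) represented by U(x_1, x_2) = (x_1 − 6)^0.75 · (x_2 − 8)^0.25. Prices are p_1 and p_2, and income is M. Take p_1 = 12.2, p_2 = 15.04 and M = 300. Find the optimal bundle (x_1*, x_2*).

This is Cobb-Douglas in (x_1−6, x_2−8): tangency gives 0.75·p_2·(x_2−8) = 0.25·p_1·(x_1−6).
After buying the subsistence bundle (6, 8), a share 0.75 of the remaining income goes to x_1: x_1* = 6 + 0.75·(M − 6p_1 − 8p_2)/p_1.
Discretionary income = 300 − 6·12.2 − 8·15.04 = 106.48; x_1* = 6 + 0.75·106.48/12.2 = 12.5459; x_2* = 8 + 0.25·106.48/15.04 = 9.7699.

x_1* = 12.5459, x_2* = 9.7699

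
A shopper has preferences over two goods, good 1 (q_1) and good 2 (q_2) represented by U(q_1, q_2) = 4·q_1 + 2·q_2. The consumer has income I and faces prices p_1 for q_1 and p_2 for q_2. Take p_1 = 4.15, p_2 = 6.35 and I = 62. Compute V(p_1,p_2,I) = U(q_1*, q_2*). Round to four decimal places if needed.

Linear utility — the consumer picks whichever good has higher MU/price: 4/4.15 = 0.9639 vs 2/6.35 = 0.315.
q_1 gives more utility per dollar, so spend all income on q_1: q_1* = I/p_1, q_2* = 0.
Numerically: q_1* = 14.9398, q_2* = 0.
Utility at the optimum: U(14.9398, 0) = 59.759.

V = 59.759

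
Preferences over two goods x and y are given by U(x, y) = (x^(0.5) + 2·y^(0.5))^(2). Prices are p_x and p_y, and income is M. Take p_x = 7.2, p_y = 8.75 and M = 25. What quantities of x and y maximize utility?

x* = 0.8091, y* = 2.1914

From the CES first-order condition, (1/2)·(y/x)^(0.5) = p_x/p_y.
Solve for the ratio: y/x = [2·p_x/p_y]^(2).
Substitute y = (y/x)·x into the budget: x* = M/(p_x + p_y·(y/x)).
Numerically y/x = 2.708376, so x* = 25/(7.2 + 8.75·2.708376) = 0.8091 and y* = 2.708376·0.8091 = 2.1914.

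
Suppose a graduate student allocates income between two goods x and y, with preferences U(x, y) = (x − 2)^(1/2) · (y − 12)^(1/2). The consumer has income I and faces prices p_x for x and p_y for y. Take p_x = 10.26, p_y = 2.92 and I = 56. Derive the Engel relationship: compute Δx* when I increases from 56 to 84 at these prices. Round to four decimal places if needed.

Δx* = 1.3645

MRS = (y−12)/(x−2). Tangency with p_x/p_y gives y−12 = (p_x/p_y)·(x−2).
Substituting into the budget: x* = 2 + 0.5·(I − 2·p_x − 12·p_y)/p_x, and y* = 12 + 0.5·(…)/p_y.
Discretionary income = 56 − 2·10.26 − 12·2.92 = 0.44; x* = 2 + 0.5·0.44/10.26 = 2.0214.
At I' = 84: x* = 3.386. Change: 3.386 − 2.0214 = 1.3645.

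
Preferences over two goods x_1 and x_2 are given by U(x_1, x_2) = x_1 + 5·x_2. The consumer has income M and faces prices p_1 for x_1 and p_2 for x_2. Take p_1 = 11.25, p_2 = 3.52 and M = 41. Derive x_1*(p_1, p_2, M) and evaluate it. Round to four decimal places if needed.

Perfect substitutes: compare marginal utility per dollar. 1/p_1 vs 5/p_2 → 0.0889 vs 1.4205.
x_2 gives more utility per dollar, so spend all income on x_2: x_2* = M/p_2, x_1* = 0.
Numerically: x_1* = 0, x_2* = 11.6477.

x_1* = 0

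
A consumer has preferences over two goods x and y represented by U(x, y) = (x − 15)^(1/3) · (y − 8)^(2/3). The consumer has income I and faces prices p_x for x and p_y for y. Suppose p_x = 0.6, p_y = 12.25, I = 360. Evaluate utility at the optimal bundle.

V = 29.8684

MRS = (1/2)·(y−8)/(x−15). Tangency with p_x/p_y gives y−8 = 2·(p_x/p_y)·(x−15).
Substituting into the budget: x* = 15 + 1/3·(I − 15·p_x − 8·p_y)/p_x, and y* = 8 + 2/3·(…)/p_y.
Discretionary income = 360 − 15·0.6 − 8·12.25 = 253; x* = 15 + 1/3·253/0.6 = 155.5556; y* = 8 + 2/3·253/12.25 = 21.7687.
Utility at the optimum: U(155.5556, 21.7687) = 29.8684.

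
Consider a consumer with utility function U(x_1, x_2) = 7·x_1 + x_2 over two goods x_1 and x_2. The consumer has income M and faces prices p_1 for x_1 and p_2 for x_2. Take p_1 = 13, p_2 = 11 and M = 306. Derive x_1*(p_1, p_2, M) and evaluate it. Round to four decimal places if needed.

x_1* = 23.5385

Linear utility — the consumer picks whichever good has higher MU/price: 7/13 = 0.5385 vs 1/11 = 0.0909.
x_1 gives more utility per dollar, so spend all income on x_1: x_1* = M/p_1, x_2* = 0.
Numerically: x_1* = 23.5385, x_2* = 0.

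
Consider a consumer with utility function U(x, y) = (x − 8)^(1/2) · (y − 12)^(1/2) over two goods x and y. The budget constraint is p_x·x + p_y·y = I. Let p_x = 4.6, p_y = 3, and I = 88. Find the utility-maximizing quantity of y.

y* = 14.5333

Substituting into the budget: x* = 8 + 0.5·(I − 8·p_x − 12·p_y)/p_x, and y* = 12 + 0.5·(…)/p_y.
Discretionary income = 88 − 8·4.6 − 12·3 = 15.2; y* = 12 + 0.5·15.2/3 = 14.5333.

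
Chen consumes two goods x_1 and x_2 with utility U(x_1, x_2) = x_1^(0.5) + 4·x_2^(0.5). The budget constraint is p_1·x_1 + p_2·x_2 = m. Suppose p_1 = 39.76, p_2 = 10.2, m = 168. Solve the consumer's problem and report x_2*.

MRS = MU_x_1/MU_x_2 = (1/4)·(x_2/x_1)^(0.5). Set equal to p_1/p_2.
Solve for the ratio: x_2/x_1 = [4·p_1/p_2]^(2).
With the ratio pinned down, the budget gives x_1* = m/(p_1 + p_2·(x_2/x_1)) and x_2* = (x_2/x_1)·x_1*.
Numerically x_2/x_1 = 243.115356, so x_1* = 168/(39.76 + 10.2·243.115356) = 0.0667 and x_2* = 243.115356·0.0667 = 16.2107.

x_2* = 16.2107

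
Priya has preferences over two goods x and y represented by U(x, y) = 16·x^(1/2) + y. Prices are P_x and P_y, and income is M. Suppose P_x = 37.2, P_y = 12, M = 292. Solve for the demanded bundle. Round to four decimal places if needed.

Thus x* = (8·P_y/P_x)² — independent of M — with the rest of income spent on y.
Plugging in: x* = (8·12/37.2)² = 6.6597, y* = 3.6882.

x* = 6.6597, y* = 3.6882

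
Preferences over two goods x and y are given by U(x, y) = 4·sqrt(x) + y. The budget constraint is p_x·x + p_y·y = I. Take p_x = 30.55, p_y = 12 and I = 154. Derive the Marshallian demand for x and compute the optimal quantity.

x* = 0.6172

Set MRS = p_x/p_y: 2·x^(−1/2) = p_x/p_y.
Thus x* = (2·p_y/p_x)² — independent of I — with the rest of income spent on y.
Plugging in: x* = (2·12/30.55)² = 0.6172.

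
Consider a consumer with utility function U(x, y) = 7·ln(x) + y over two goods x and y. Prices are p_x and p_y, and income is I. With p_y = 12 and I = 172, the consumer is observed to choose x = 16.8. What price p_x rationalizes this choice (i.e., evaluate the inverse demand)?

p_x = 5

Set MRS = p_x/p_y: (7/x)/1 = p_x/p_y.
So x*(p_x,p_y) = 7·p_y/p_x, independent of income; and y* = (I − 7·p_y)/p_y.
Set x* = 16.8 in the demand function and solve for p_x: p_x = 5.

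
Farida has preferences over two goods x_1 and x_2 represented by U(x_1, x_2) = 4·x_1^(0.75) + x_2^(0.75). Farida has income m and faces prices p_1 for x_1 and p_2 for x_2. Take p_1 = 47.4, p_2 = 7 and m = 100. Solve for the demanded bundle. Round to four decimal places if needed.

Numerically x_2/x_1 = 8.212611, so x_1* = 100/(47.4 + 7·8.212611) = 0.9534 and x_2* = 8.212611·0.9534 = 7.8299.

x_1* = 0.9534, x_2* = 7.8299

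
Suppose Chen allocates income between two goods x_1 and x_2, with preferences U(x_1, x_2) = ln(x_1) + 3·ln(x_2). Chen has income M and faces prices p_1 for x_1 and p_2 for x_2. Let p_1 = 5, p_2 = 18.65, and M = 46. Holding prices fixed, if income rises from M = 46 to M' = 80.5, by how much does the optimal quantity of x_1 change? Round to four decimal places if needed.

Δx_1* = 1.725

MU_x_1/MU_x_2 = (x_2)/(3·x_1); tangency sets this equal to p_1/p_2.
So p_2·x_2 = 3·p_1·x_1; combined with the budget, a share 0.25 of income goes to x_1.
Demand: x_1*(p_1,p_2,M) = 0.25·M/p_1 and x_2* = 0.75·M/p_2.
At p_1=5, p_2=18.65, M=46: x_1* = 0.25·46/5 = 2.3.
At M' = 80.5: x_1* = 4.025. Change: 4.025 − 2.3 = 1.725.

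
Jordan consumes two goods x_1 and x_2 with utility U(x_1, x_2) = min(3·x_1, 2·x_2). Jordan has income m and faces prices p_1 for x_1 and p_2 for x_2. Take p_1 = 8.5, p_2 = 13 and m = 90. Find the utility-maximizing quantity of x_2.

x_2* = 4.8214

Demand: x_1*(p_1,p_2,m) = 2·m/(2·p_1 + 3·p_2), x_2* = 3·m/(2·p_1 + 3·p_2).
Here 2·8.5 + 3·13 = 56, giving x_2* = 4.8214.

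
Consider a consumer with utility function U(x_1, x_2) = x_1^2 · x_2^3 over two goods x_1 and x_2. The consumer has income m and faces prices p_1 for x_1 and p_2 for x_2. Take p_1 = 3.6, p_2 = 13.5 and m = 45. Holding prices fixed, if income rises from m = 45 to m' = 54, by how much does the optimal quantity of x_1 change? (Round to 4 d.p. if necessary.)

Tangency: MRS = (2/3)·x_2/x_1 = p_1/p_2.
So 2·p_2·x_2 = 3·p_1·x_1; combined with the budget, a share 0.4 of income goes to x_1.
Demand: x_1*(p_1,p_2,m) = 0.4·m/p_1 and x_2* = 0.6·m/p_2.
At p_1=3.6, p_2=13.5, m=45: x_1* = 0.4·45/3.6 = 5.
At m' = 54: x_1* = 6. Change: 6 − 5 = 1.

Δx_1* = 1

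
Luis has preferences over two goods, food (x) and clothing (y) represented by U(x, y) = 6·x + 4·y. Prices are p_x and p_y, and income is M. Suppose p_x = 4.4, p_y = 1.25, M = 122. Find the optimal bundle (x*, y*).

x* = 0, y* = 97.6

y gives more utility per dollar, so spend all income on y: y* = M/p_y, x* = 0.
Numerically: x* = 0, y* = 97.6.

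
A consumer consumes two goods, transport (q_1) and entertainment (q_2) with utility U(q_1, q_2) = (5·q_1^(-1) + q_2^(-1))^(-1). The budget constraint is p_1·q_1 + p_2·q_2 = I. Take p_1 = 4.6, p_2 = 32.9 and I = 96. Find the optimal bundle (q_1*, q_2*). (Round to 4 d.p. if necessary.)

q_1* = 9.5034, q_2* = 1.5892

From the CES first-order condition, 5·(q_2/q_1)^(2) = p_1/p_2.
Solve for the ratio: q_2/q_1 = [(1/5)·p_1/p_2]^(0.5).
With the ratio pinned down, the budget gives q_1* = I/(p_1 + p_2·(q_2/q_1)) and q_2* = (q_2/q_1)·q_1*.
Numerically q_2/q_1 = 0.167223, so q_1* = 96/(4.6 + 32.9·0.167223) = 9.5034 and q_2* = 0.167223·9.5034 = 1.5892.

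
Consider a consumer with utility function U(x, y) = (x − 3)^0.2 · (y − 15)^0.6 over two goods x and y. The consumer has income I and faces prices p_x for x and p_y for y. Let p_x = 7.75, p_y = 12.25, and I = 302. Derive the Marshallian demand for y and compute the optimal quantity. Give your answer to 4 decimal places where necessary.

Discretionary income = 302 − 3·7.75 − 15·12.25 = 95; y* = 15 + 0.75·95/12.25 = 20.8163.

y* = 20.8163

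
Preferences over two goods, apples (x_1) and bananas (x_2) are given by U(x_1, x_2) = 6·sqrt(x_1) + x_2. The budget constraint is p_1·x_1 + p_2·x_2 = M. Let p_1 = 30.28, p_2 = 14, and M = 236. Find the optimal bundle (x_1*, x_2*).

x_1* = 1.9239, x_2* = 12.696

MU_x_1 = 3/√x_1, MU_x_2 = 1. Tangency: 3/√x_1 = p_1/p_2.
Thus x_1* = (3·p_2/p_1)² — independent of M — with the rest of income spent on x_2.
Plugging in: x_1* = (3·14/30.28)² = 1.9239, x_2* = 12.696.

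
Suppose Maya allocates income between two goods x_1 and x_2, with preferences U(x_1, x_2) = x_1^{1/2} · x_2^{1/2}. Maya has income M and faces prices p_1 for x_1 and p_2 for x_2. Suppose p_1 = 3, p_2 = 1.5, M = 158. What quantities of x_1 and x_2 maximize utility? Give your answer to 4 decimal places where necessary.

x_1* = 26.3333, x_2* = 52.6667

MU_x_1/MU_x_2 = (0.5·x_2)/(0.5·x_1); tangency sets this equal to p_1/p_2.
So 0.5·p_2·x_2 = 0.5·p_1·x_1; combined with the budget, a share 0.5 of income goes to x_1.
Demand: x_1*(p_1,p_2,M) = 0.5·M/p_1 and x_2* = 0.5·M/p_2.
At p_1=3, p_2=1.5, M=158: x_1* = 0.5·158/3 = 26.3333, x_2* = 52.6667.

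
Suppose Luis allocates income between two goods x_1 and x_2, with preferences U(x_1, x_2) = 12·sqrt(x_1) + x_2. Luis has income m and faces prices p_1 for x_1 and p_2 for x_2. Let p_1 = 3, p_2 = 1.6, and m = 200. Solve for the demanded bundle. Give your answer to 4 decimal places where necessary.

Set MRS = p_1/p_2: 6·x_1^(−1/2) = p_1/p_2.
Solve: √x_1 = 6·p_2/p_1, so x_1*(p_1,p_2) = (6·p_2/p_1)², and x_2* = (m − p_1·x_1*)/p_2.
Plugging in: x_1* = (6·1.6/3)² = 10.24, x_2* = 105.8.

x_1* = 10.24, x_2* = 105.8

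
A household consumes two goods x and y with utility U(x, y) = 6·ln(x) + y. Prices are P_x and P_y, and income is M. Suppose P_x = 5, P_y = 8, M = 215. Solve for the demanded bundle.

x* = 9.6, y* = 20.875

Set MRS = P_x/P_y: (6/x)/1 = P_x/P_y.
So x*(P_x,P_y) = 6·P_y/P_x, independent of income; and y* = (M − 6·P_y)/P_y.
At the given prices: x* = 6·8/5 = 9.6, and y* = 20.875.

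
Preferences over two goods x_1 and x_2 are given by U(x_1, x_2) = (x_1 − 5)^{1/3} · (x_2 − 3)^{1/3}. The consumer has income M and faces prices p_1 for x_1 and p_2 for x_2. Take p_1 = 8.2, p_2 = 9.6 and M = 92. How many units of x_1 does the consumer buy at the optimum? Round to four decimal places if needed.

MRS = (x_2−3)/(x_1−5). Tangency with p_1/p_2 gives x_2−3 = (p_1/p_2)·(x_1−5).
Substituting into the budget: x_1* = 5 + 0.5·(M − 5·p_1 − 3·p_2)/p_1, and x_2* = 3 + 0.5·(…)/p_2.
Discretionary income = 92 − 5·8.2 − 3·9.6 = 22.2; x_1* = 5 + 0.5·22.2/8.2 = 6.3537.

x_1* = 6.3537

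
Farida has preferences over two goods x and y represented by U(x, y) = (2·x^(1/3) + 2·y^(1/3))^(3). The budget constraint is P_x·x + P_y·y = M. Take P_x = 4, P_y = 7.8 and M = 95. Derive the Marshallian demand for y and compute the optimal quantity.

y* = 5.0824

With the ratio pinned down, the budget gives x* = M/(P_x + P_y·(y/x)) and y* = (y/x)·x*.
Numerically y/x = 0.367238, so x* = 95/(4 + 7.8·0.367238) = 13.8394 and y* = 0.367238·13.8394 = 5.0824.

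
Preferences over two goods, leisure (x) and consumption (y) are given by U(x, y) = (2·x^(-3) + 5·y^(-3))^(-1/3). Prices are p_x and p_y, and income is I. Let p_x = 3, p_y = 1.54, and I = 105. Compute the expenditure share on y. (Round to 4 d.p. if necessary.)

share on y = 0.4326

MU_x ∝ 2·x^(-4), MU_y ∝ 5·y^(-4), so MRS = (2/5)·(y/x)^(4) = p_x/p_y.
Solve for the ratio: y/x = [(5/2)·p_x/p_y]^(0.25).
Substitute y = (y/x)·x into the budget: x* = I/(p_x + p_y·(y/x)).
Numerically y/x = 1.485543, so x* = 105/(3 + 1.54·1.485543) = 19.8573 and y* = 1.485543·19.8573 = 29.4988.
Expenditure on y: 1.54·29.4988 = 45.4282; share = 0.4326.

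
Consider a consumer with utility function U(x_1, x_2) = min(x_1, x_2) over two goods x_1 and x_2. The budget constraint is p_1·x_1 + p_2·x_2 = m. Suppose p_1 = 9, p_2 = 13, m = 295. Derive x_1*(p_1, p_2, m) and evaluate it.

Leontief preferences: the optimum is at the kink where x_1/1 = x_2/1, i.e. x_2 = x_1.
Budget: p_1·x_1 + p_2·x_1 = m, so (p_1 + p_2)·x_1 = m.
Demand: x_1*(p_1,p_2,m) = m/(p_1 + p_2), x_2* = m/(p_1 + p_2).
Here 9 + 13 = 22, giving x_1* = 13.4091.

x_1* = 13.4091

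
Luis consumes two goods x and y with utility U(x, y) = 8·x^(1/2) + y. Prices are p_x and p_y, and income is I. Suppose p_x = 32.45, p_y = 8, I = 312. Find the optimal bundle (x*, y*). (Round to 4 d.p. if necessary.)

x* = 0.9725, y* = 35.0555

Plugging in: x* = (4·8/32.45)² = 0.9725, y* = 35.0555.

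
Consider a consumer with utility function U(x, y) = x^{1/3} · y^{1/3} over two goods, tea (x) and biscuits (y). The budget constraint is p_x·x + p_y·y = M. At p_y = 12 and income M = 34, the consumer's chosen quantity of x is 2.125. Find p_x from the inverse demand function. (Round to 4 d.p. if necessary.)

p_x = 8

The MRS is y/x. Set MRS = p_x/p_y.
So 1/3·p_y·y = 1/3·p_x·x; combined with the budget, a share 0.5 of income goes to x.
Demand: x*(p_x,p_y,M) = 0.5·M/p_x and y* = 0.5·M/p_y.
Set x* = 2.125 in the demand function and solve for p_x: p_x = 8.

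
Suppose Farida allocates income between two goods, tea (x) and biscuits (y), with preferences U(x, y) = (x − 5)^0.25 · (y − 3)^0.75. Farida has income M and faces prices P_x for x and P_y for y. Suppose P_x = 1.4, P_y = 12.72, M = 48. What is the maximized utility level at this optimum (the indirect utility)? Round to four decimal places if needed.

MRS = (1/3)·(y−3)/(x−5). Tangency with P_x/P_y gives y−3 = 3·(P_x/P_y)·(x−5).
Substituting into the budget: x* = 5 + 0.25·(M − 5·P_x − 3·P_y)/P_x, and y* = 3 + 0.75·(…)/P_y.
Discretionary income = 48 − 5·1.4 − 3·12.72 = 2.84; x* = 5 + 0.25·2.84/1.4 = 5.5071; y* = 3 + 0.75·2.84/12.72 = 3.1675.
Utility at the optimum: U(5.5071, 3.1675) = 0.2209.

V = 0.2209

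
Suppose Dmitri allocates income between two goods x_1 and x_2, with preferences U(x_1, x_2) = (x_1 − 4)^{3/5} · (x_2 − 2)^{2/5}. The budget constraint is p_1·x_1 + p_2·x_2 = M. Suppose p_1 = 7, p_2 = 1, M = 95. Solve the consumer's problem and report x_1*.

Let x_1' = x_1−4, x_2' = x_2−2. MRS = (3/2)·x_2'/x_1' = p_1/p_2.
Substituting into the budget: x_1* = 4 + 0.6·(M − 4·p_1 − 2·p_2)/p_1, and x_2* = 2 + 0.4·(…)/p_2.
Discretionary income = 95 − 4·7 − 2·1 = 65; x_1* = 4 + 0.6·65/7 = 9.5714.

x_1* = 9.5714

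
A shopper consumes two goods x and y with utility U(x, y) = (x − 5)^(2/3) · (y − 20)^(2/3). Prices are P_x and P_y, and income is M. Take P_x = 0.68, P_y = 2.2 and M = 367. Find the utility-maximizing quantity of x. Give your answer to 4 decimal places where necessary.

x* = 240

Let x' = x−5, y' = y−20. MRS = y'/x' = P_x/P_y.
After buying the subsistence bundle (5, 20), a share 0.5 of the remaining income goes to x: x* = 5 + 0.5·(M − 5P_x − 20P_y)/P_x.
Discretionary income = 367 − 5·0.68 − 20·2.2 = 319.6; x* = 5 + 0.5·319.6/0.68 = 240.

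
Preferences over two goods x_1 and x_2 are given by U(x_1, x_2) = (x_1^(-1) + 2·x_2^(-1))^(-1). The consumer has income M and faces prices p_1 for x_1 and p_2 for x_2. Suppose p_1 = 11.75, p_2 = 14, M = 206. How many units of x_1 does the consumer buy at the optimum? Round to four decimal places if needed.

MRS = MU_x_1/MU_x_2 = (1/2)·(x_2/x_1)^(2). Set equal to p_1/p_2.
Solve for the ratio: x_2/x_1 = [2·p_1/p_2]^(0.5).
Substitute x_2 = (x_2/x_1)·x_1 into the budget: x_1* = M/(p_1 + p_2·(x_2/x_1)).
Numerically x_2/x_1 = 1.295597, so x_1* = 206/(11.75 + 14·1.295597) = 6.8923.

x_1* = 6.8923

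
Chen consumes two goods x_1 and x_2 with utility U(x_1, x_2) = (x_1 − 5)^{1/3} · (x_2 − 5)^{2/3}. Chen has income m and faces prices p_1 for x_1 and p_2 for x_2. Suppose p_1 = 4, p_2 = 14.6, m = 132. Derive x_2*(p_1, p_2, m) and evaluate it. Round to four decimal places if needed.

x_2* = 6.7808

This is Cobb-Douglas in (x_1−5, x_2−5): tangency gives 1/3·p_2·(x_2−5) = 2/3·p_1·(x_1−5).
After buying the subsistence bundle (5, 5), a share 1/3 of the remaining income goes to x_1: x_1* = 5 + 1/3·(m − 5p_1 − 5p_2)/p_1.
Discretionary income = 132 − 5·4 − 5·14.6 = 39; x_2* = 5 + 2/3·39/14.6 = 6.7808.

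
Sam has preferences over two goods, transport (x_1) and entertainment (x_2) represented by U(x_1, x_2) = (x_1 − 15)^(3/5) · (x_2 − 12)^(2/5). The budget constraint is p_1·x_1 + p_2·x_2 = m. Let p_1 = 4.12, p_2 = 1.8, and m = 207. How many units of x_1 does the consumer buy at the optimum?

x_1* = 33

This is Cobb-Douglas in (x_1−15, x_2−12): tangency gives 0.6·p_2·(x_2−12) = 0.4·p_1·(x_1−15).
Substituting into the budget: x_1* = 15 + 0.6·(m − 15·p_1 − 12·p_2)/p_1, and x_2* = 12 + 0.4·(…)/p_2.
Discretionary income = 207 − 15·4.12 − 12·1.8 = 123.6; x_1* = 15 + 0.6·123.6/4.12 = 33.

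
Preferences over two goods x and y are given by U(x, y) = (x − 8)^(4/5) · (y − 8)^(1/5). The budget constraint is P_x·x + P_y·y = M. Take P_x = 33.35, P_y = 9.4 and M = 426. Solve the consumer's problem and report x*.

MRS = 4·(y−8)/(x−8). Tangency with P_x/P_y gives y−8 = (1/4)·(P_x/P_y)·(x−8).
Substituting into the budget: x* = 8 + 0.8·(M − 8·P_x − 8·P_y)/P_x, and y* = 8 + 0.2·(…)/P_y.
Discretionary income = 426 − 8·33.35 − 8·9.4 = 84; x* = 8 + 0.8·84/33.35 = 10.015.

x* = 10.015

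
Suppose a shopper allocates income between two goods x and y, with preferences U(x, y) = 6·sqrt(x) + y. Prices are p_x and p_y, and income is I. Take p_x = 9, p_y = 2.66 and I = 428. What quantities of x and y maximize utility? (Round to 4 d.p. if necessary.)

Utility is quasi-linear in y; the FOC for x is 3/√x = p_x/p_y.
Thus x* = (3·p_y/p_x)² — independent of I — with the rest of income spent on y.
Plugging in: x* = (3·2.66/9)² = 0.7862, y* = 158.2423.

x* = 0.7862, y* = 158.2423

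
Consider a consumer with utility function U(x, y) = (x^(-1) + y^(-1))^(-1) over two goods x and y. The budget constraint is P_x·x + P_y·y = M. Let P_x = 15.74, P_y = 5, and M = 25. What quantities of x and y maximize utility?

MU_x ∝ x^(-2), MU_y ∝ y^(-2), so MRS = (y/x)^(2) = P_x/P_y.
Hence y/x = (P_x/P_y)^(1/(2)), i.e. raised to the 0.5 power.
With the ratio pinned down, the budget gives x* = M/(P_x + P_y·(y/x)) and y* = (y/x)·x*.
Numerically y/x = 1.77426, so x* = 25/(15.74 + 5·1.77426) = 1.0158 and y* = 1.77426·1.0158 = 1.8023.

x* = 1.0158, y* = 1.8023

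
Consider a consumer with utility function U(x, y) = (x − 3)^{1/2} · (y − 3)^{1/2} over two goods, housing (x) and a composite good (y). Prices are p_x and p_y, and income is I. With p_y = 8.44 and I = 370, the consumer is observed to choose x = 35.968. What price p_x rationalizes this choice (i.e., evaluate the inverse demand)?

Let x' = x−3, y' = y−3. MRS = y'/x' = p_x/p_y.
Substituting into the budget: x* = 3 + 0.5·(I − 3·p_x − 3·p_y)/p_x, and y* = 3 + 0.5·(…)/p_y.
Set x* = 35.968 in the demand function and solve for p_x: p_x = 5.

p_x = 5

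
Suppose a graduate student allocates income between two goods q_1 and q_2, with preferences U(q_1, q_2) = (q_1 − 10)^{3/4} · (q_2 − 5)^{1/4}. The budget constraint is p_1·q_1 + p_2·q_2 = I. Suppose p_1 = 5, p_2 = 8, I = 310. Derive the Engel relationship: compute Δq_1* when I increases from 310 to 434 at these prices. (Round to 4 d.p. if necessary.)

Δq_1* = 18.6

MRS = 3·(q_2−5)/(q_1−10). Tangency with p_1/p_2 gives q_2−5 = (1/3)·(p_1/p_2)·(q_1−10).
After buying the subsistence bundle (10, 5), a share 0.75 of the remaining income goes to q_1: q_1* = 10 + 0.75·(I − 10p_1 − 5p_2)/p_1.
Discretionary income = 310 − 10·5 − 5·8 = 220; q_1* = 10 + 0.75·220/5 = 43.
At I' = 434: q_1* = 61.6. Change: 61.6 − 43 = 18.6.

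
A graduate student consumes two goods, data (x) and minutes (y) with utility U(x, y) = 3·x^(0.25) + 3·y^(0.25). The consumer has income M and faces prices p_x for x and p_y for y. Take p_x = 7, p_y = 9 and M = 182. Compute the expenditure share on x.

share on x = 0.5209

MU_x ∝ 3·x^(-0.75), MU_y ∝ 3·y^(-0.75), so MRS = (y/x)^(0.75) = p_x/p_y.
Hence y/x = (p_x/p_y)^(1/(0.75)), i.e. raised to the 4/3 power.
Substitute y = (y/x)·x into the budget: x* = M/(p_x + p_y·(y/x)).
Numerically y/x = 0.715277, so x* = 182/(7 + 9·0.715277) = 13.5442 and y* = 0.715277·13.5442 = 9.6878.
Expenditure on x: 7·13.5442 = 94.8094; share = 0.5209.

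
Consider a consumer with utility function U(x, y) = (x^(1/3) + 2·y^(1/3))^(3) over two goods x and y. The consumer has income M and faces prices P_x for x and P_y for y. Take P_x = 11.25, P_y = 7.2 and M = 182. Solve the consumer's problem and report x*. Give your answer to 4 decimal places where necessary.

From the CES first-order condition, (1/2)·(y/x)^(2/3) = P_x/P_y.
Solve for the ratio: y/x = [2·P_x/P_y]^(1.5).
Substitute y = (y/x)·x into the budget: x* = M/(P_x + P_y·(y/x)).
Numerically y/x = 5.524272, so x* = 182/(11.25 + 7.2·5.524272) = 3.5669.

x* = 3.5669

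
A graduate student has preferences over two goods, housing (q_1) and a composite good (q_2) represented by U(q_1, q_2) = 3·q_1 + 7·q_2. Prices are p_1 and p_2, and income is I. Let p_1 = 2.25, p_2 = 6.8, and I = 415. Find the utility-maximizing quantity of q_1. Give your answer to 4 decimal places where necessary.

Linear utility — the consumer picks whichever good has higher MU/price: 3/2.25 = 1.3333 vs 7/6.8 = 1.0294.
q_1 gives more utility per dollar, so spend all income on q_1: q_1* = I/p_1, q_2* = 0.
Numerically: q_1* = 184.4444, q_2* = 0.

q_1* = 184.4444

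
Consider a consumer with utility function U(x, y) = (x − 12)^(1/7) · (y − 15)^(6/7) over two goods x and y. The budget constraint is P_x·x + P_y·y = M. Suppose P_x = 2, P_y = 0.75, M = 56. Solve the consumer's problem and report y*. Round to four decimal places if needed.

y* = 38.7143

This is Cobb-Douglas in (x−12, y−15): tangency gives 1/7·P_y·(y−15) = 6/7·P_x·(x−12).
After buying the subsistence bundle (12, 15), a share 1/7 of the remaining income goes to x: x* = 12 + 1/7·(M − 12P_x − 15P_y)/P_x.
Discretionary income = 56 − 12·2 − 15·0.75 = 20.75; y* = 15 + 6/7·20.75/0.75 = 38.7143.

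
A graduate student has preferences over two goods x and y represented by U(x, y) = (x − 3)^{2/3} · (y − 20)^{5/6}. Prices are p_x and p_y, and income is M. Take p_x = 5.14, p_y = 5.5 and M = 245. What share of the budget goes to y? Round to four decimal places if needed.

This is Cobb-Douglas in (x−3, y−20): tangency gives 2/3·p_y·(y−20) = 5/6·p_x·(x−3).
Substituting into the budget: x* = 3 + 4/9·(M − 3·p_x − 20·p_y)/p_x, and y* = 20 + 5/9·(…)/p_y.
Discretionary income = 245 − 3·5.14 − 20·5.5 = 119.58; x* = 3 + 4/9·119.58/5.14 = 13.3398; y* = 20 + 5/9·119.58/5.5 = 32.0788.
Expenditure on y: 5.5·32.0788 = 176.4333; share = 0.7201.

share on y = 0.7201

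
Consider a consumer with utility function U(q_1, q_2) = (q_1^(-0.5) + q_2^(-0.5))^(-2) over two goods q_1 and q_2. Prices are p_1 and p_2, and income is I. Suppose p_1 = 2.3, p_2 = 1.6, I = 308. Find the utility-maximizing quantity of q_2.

Numerically q_2/q_1 = 1.273714, so q_1* = 308/(2.3 + 1.6·1.273714) = 71.0014 and q_2* = 1.273714·71.0014 = 90.4355.

q_2* = 90.4355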